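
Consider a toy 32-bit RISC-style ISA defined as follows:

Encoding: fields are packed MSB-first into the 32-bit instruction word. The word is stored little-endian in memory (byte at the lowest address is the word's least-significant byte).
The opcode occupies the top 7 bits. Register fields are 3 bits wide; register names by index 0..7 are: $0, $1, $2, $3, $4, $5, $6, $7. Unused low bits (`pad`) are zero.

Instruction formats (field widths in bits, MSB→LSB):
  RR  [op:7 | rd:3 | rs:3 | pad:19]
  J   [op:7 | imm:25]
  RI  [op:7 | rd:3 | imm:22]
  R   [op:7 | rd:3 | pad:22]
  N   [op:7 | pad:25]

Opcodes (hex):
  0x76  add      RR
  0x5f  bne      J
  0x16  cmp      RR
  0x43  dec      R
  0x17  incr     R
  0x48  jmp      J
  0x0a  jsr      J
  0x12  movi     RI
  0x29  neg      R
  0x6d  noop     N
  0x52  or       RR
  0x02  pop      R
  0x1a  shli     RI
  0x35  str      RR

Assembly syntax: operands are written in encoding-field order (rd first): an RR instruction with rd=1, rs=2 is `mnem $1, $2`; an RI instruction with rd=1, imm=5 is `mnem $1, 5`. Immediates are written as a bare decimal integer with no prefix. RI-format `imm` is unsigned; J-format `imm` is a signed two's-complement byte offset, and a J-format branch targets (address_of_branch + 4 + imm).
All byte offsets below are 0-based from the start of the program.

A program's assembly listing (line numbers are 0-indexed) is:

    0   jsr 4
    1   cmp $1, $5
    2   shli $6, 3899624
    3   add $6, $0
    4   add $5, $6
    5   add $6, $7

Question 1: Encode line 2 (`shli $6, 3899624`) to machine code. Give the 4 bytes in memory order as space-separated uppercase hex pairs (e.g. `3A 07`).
E8 80 BB 35

line 2 (shli): pack op=0x1a:7|rd=6:3|imm=3899624:22 = 0x35bb80e8; little→ e8 80 bb 35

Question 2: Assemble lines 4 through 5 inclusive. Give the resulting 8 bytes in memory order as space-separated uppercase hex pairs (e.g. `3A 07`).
L4: add op=0x76:7|rd=5:3|rs=6:3|pad=0:19 ⇒ 0xed700000 ⇒ little 00 00 70 ed
L5: add op=0x76:7|rd=6:3|rs=7:3|pad=0:19 ⇒ 0xedb80000 ⇒ little 00 00 b8 ed

00 00 70 ED 00 00 B8 ED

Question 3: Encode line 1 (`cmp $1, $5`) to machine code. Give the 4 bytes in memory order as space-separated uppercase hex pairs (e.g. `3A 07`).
line 1 (cmp): pack op=0x16:7|rd=1:3|rs=5:3|pad=0:19 = 0x2c680000; little→ 00 00 68 2c

00 00 68 2C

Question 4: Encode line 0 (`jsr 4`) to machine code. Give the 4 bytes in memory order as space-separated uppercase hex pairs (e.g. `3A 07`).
L0: jsr op=0xa:7|imm=4:25 ⇒ 0x14000004 ⇒ little 04 00 00 14

04 00 00 14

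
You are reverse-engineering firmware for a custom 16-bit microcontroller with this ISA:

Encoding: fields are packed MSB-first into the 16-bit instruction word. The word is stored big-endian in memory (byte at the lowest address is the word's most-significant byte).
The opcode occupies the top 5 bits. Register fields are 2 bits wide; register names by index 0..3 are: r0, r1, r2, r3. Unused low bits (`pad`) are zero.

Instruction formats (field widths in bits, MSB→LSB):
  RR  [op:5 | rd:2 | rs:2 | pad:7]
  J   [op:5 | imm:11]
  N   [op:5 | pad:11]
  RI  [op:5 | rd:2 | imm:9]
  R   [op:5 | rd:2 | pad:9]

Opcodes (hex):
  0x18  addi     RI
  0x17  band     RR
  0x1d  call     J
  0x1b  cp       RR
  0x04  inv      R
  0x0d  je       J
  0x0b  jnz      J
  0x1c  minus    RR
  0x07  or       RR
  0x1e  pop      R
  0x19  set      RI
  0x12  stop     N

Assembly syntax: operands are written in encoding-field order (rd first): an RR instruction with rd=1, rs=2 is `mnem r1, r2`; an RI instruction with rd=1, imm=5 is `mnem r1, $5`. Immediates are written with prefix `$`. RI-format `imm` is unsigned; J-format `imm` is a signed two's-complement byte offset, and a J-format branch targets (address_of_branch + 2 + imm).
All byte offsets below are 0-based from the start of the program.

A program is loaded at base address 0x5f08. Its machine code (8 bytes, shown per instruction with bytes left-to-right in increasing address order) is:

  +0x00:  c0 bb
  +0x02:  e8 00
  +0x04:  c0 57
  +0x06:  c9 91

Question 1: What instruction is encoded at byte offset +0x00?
addi r0, $187

[00] c0 bb → 0xc0bb
  top 5b → 0x18 → addi [RI]
  rd@[10:9]=0x0 ⇒ r0
  imm@[8:0]=0xbb ⇒ $187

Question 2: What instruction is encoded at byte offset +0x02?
off 0x02: read e8 00 as big → 0xe800
  top 5b → 0x1d → call [J]
  imm: (w>>0)&0x7ff=0x0 → $0

call $0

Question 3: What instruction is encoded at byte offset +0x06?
@+06  big-endian(c9 91) = 0xc991
  op=0xc991>>11=0x19 ⇒ set (RI)
  [10:9] rd=0 = r0
  [8:0] imm=401 = $401

set r0, $401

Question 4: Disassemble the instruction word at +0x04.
+0x04: c0 57 ⇒ word 0xc057 (big)
  op=0xc057>>11=0x18 ⇒ addi (RI)
  [10:9] rd=0 = r0
  [8:0] imm=87 = $87

addi r0, $87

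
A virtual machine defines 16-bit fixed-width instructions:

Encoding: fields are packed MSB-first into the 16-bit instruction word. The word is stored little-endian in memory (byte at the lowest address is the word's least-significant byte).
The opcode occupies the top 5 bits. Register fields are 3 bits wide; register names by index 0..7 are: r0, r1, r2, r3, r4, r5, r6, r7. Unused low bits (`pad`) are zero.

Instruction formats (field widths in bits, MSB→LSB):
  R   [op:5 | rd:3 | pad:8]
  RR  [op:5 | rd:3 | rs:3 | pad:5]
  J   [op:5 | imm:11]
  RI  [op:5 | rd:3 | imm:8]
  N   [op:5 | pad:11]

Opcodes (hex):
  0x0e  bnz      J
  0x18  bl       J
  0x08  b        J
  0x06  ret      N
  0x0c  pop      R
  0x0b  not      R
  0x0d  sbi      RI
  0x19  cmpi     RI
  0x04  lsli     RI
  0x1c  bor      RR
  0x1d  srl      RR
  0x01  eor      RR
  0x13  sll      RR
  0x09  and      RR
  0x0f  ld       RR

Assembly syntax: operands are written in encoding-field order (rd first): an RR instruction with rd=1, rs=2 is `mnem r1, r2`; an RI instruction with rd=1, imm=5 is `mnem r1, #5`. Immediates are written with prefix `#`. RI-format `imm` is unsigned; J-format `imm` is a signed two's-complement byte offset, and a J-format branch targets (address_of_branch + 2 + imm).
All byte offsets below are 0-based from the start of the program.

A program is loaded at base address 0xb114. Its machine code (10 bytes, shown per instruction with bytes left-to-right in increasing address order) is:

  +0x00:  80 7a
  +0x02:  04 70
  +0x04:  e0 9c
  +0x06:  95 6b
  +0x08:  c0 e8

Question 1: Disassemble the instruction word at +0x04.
sll r4, r7

[04] e0 9c → 0x9ce0
  top 5b → 0x13 → sll [RR]
  [10:8] rd=4 = r4
  [7:5] rs=7 = r7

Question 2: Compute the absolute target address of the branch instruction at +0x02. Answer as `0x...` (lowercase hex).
0xb11c

@+02  little-endian(04 70) = 0x7004
  op=0x7004>>11=0xe ⇒ bnz (J)
  imm@[10:0]=0x4 ⇒ #4
  target = base 0xb114 + off 0x02 + 2 + imm 4 = 0xb11c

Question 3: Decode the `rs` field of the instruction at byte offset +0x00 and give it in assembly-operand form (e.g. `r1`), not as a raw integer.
+0x00: 80 7a ⇒ word 0x7a80 (little)
  op=0x7a80>>11=0xf ⇒ ld (RR)
  rd@[10:8]=0x2 ⇒ r2
  rs@[7:5]=0x4 ⇒ r4

r4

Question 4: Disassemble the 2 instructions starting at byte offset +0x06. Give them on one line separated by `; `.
sbi r3, #149; srl r0, r6

off 0x06: read 95 6b as little → 0x6b95
  top 5b → 0xd → sbi [RI]
  rd: (w>>8)&0x7=0x3 → r3
  imm: (w>>0)&0xff=0x95 → #149
off 0x08: read c0 e8 as little → 0xe8c0
  top 5b → 0x1d → srl [RR]
  rd: (w>>8)&0x7=0x0 → r0
  rs: (w>>5)&0x7=0x6 → r6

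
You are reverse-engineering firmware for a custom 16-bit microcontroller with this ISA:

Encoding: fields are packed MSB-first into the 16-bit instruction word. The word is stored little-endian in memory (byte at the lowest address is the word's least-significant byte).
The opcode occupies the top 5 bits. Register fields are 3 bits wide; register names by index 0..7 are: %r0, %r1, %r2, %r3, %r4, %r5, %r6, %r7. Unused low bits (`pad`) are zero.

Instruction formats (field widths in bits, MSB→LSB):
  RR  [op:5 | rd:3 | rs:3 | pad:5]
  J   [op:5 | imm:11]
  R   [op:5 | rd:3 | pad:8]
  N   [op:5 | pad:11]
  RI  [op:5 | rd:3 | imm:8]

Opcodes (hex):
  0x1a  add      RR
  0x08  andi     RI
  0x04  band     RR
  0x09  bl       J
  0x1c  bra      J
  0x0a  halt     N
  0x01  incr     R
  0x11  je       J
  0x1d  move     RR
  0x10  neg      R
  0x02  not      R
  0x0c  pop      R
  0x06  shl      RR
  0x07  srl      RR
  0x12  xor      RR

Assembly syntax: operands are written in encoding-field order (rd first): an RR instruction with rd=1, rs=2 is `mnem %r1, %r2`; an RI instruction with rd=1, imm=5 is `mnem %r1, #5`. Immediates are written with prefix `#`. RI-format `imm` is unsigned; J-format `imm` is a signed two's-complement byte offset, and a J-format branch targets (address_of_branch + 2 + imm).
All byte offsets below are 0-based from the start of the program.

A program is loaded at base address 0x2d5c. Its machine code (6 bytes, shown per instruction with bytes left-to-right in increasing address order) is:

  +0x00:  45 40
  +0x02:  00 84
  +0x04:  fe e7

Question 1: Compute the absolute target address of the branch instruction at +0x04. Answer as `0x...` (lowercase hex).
off 0x04: read fe e7 as little → 0xe7fe
  op=0xe7fe>>11=0x1c ⇒ bra (J)
  imm: (w>>0)&0x7ff=0x7fe (s11→-2) → #-2
  target = base 0x2d5c + off 0x04 + 2 + imm -2 = 0x2d60

0x2d60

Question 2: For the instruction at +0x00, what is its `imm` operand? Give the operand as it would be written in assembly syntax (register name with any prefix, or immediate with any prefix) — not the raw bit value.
#69

off 0x00: read 45 40 as little → 0x4045
  top 5b → 0x8 → andi [RI]
  rd@[10:8]=0x0 ⇒ %r0
  imm@[7:0]=0x45 ⇒ #69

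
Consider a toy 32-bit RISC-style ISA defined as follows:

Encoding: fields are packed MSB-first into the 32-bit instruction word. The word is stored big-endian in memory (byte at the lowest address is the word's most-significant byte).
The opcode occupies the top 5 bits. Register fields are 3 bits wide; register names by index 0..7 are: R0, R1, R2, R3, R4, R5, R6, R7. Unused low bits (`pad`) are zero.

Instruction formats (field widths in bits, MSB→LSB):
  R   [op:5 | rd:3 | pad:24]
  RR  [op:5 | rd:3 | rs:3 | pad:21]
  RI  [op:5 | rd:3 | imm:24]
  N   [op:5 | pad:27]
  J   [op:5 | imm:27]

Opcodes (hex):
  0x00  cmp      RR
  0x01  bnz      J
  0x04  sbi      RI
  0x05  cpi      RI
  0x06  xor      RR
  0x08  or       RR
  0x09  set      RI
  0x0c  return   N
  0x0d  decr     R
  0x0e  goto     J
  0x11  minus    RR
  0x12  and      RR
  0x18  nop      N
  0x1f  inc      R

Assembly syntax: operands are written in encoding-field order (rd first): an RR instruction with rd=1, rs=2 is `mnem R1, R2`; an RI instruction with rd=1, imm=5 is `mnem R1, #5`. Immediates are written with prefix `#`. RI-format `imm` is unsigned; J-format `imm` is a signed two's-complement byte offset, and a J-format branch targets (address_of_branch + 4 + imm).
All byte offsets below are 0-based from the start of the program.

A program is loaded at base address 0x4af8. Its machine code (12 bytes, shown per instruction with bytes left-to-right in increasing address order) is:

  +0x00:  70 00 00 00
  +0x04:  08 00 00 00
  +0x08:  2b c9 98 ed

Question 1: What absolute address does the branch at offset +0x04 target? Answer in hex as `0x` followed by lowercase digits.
@+04  big-endian(08 00 00 00) = 0x08000000
  opcode bits[31:27]=0x1: bnz/J
  imm: (w>>0)&0x7ffffff=0x0 → #0
  target = base 0x4af8 + off 0x04 + 4 + imm 0 = 0x4b00

0x4b00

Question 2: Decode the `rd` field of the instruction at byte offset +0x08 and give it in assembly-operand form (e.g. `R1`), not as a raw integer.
R3

+0x08: 2b c9 98 ed ⇒ word 0x2bc998ed (big)
  top 5b → 0x5 → cpi [RI]
  rd@[26:24]=0x3 ⇒ R3
  imm@[23:0]=0xc998ed ⇒ #13211885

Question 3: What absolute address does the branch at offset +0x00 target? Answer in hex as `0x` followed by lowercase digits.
[00] 70 00 00 00 → 0x70000000
  op=0x70000000>>27=0xe ⇒ goto (J)
  imm: (w>>0)&0x7ffffff=0x0 → #0
  target = base 0x4af8 + off 0x00 + 4 + imm 0 = 0x4afc

0x4afc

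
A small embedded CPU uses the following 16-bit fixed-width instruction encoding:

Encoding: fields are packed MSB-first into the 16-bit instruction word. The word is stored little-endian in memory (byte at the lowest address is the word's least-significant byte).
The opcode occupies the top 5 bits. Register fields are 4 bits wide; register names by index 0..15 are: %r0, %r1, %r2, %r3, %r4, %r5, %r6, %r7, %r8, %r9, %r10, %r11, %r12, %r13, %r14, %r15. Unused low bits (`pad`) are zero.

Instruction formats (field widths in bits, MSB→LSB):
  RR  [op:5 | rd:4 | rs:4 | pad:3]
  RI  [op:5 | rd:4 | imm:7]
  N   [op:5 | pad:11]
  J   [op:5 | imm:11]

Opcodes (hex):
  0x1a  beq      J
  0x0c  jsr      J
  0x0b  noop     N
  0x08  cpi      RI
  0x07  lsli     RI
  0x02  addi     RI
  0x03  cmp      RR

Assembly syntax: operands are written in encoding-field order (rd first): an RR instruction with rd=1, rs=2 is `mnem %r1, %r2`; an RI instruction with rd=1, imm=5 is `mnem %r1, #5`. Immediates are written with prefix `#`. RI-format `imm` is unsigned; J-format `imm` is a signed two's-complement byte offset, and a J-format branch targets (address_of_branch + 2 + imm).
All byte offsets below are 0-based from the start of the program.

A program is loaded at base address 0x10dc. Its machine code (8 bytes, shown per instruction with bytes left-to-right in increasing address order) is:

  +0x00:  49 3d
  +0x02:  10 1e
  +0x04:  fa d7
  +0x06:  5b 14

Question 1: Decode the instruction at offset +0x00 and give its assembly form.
+0x00: 49 3d ⇒ word 0x3d49 (little)
  opcode bits[15:11]=0x7: lsli/RI
  rd@[10:7]=0xa ⇒ %r10
  imm@[6:0]=0x49 ⇒ #73

lsli %r10, #73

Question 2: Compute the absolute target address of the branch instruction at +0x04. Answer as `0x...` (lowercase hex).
0x10dc

[04] fa d7 → 0xd7fa
  top 5b → 0x1a → beq [J]
  imm: (w>>0)&0x7ff=0x7fa (s11→-6) → #-6
  target = base 0x10dc + off 0x04 + 2 + imm -6 = 0x10dc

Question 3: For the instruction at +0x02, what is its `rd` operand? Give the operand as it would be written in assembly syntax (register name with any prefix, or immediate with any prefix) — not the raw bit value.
+0x02: 10 1e ⇒ word 0x1e10 (little)
  opcode bits[15:11]=0x3: cmp/RR
  rd: (w>>7)&0xf=0xc → %r12
  rs: (w>>3)&0xf=0x2 → %r2

%r12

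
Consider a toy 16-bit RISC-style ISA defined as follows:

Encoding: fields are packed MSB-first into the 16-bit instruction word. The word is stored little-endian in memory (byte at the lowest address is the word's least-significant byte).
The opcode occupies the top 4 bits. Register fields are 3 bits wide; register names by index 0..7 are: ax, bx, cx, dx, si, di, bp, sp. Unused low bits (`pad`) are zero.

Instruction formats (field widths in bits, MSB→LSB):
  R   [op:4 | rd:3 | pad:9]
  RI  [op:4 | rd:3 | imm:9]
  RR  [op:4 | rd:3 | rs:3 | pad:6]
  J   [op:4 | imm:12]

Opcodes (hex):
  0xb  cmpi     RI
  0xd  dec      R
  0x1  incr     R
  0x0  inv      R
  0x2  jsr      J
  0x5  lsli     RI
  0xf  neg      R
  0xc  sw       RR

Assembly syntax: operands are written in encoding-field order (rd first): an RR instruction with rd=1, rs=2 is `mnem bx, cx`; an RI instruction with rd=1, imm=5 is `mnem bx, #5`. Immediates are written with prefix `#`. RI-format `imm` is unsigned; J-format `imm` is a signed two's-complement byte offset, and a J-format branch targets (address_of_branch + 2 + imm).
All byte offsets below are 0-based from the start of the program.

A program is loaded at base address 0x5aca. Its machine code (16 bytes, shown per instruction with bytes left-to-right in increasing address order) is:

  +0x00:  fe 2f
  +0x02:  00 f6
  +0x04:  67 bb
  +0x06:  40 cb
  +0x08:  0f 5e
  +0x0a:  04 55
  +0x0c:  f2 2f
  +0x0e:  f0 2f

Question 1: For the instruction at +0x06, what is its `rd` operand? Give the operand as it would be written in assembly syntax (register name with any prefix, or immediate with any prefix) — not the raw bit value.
di

@+06  little-endian(40 cb) = 0xcb40
  opcode bits[15:12]=0xc: sw/RR
  rd@[11:9]=0x5 ⇒ di
  rs@[8:6]=0x5 ⇒ di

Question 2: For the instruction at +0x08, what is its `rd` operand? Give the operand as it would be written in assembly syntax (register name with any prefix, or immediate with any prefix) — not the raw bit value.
[08] 0f 5e → 0x5e0f
  opcode bits[15:12]=0x5: lsli/RI
  rd@[11:9]=0x7 ⇒ sp
  imm@[8:0]=0xf ⇒ #15

sp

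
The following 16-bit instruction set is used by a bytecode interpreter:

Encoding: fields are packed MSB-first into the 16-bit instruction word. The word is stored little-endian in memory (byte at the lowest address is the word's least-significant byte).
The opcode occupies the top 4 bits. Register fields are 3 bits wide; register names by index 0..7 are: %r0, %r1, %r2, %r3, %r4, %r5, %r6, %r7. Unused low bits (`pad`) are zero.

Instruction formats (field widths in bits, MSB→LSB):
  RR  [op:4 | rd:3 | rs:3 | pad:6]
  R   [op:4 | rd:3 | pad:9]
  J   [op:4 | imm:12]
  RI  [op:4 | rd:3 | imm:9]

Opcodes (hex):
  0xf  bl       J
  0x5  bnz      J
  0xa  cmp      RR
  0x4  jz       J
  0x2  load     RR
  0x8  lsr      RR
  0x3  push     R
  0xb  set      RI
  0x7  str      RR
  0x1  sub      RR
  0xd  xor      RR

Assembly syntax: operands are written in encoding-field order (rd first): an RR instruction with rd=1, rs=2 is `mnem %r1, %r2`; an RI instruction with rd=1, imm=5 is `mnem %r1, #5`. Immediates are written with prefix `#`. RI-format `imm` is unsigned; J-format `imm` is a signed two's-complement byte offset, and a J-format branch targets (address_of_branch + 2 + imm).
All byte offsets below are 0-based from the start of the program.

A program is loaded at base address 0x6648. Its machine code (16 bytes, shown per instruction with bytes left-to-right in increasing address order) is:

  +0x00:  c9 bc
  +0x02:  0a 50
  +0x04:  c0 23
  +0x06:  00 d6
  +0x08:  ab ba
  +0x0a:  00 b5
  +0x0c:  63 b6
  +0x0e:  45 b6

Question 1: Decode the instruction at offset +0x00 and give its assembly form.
off 0x00: read c9 bc as little → 0xbcc9
  opcode bits[15:12]=0xb: set/RI
  rd@[11:9]=0x6 ⇒ %r6
  imm@[8:0]=0xc9 ⇒ #201

set %r6, #201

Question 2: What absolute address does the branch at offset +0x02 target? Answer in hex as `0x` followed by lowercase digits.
off 0x02: read 0a 50 as little → 0x500a
  opcode bits[15:12]=0x5: bnz/J
  imm@[11:0]=0xa ⇒ #10
  target = base 0x6648 + off 0x02 + 2 + imm 10 = 0x6656

0x6656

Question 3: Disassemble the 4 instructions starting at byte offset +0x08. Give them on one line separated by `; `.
set %r5, #171; set %r2, #256; set %r3, #99; set %r3, #69

[08] ab ba → 0xbaab
  op=0xbaab>>12=0xb ⇒ set (RI)
  rd@[11:9]=0x5 ⇒ %r5
  imm@[8:0]=0xab ⇒ #171
[0a] 00 b5 → 0xb500
  op=0xb500>>12=0xb ⇒ set (RI)
  rd@[11:9]=0x2 ⇒ %r2
  imm@[8:0]=0x100 ⇒ #256
[0c] 63 b6 → 0xb663
  op=0xb663>>12=0xb ⇒ set (RI)
  rd@[11:9]=0x3 ⇒ %r3
  imm@[8:0]=0x63 ⇒ #99
[0e] 45 b6 → 0xb645
  op=0xb645>>12=0xb ⇒ set (RI)
  rd@[11:9]=0x3 ⇒ %r3
  imm@[8:0]=0x45 ⇒ #69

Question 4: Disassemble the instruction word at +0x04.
[04] c0 23 → 0x23c0
  top 4b → 0x2 → load [RR]
  [11:9] rd=1 = %r1
  [8:6] rs=7 = %r7

load %r1, %r7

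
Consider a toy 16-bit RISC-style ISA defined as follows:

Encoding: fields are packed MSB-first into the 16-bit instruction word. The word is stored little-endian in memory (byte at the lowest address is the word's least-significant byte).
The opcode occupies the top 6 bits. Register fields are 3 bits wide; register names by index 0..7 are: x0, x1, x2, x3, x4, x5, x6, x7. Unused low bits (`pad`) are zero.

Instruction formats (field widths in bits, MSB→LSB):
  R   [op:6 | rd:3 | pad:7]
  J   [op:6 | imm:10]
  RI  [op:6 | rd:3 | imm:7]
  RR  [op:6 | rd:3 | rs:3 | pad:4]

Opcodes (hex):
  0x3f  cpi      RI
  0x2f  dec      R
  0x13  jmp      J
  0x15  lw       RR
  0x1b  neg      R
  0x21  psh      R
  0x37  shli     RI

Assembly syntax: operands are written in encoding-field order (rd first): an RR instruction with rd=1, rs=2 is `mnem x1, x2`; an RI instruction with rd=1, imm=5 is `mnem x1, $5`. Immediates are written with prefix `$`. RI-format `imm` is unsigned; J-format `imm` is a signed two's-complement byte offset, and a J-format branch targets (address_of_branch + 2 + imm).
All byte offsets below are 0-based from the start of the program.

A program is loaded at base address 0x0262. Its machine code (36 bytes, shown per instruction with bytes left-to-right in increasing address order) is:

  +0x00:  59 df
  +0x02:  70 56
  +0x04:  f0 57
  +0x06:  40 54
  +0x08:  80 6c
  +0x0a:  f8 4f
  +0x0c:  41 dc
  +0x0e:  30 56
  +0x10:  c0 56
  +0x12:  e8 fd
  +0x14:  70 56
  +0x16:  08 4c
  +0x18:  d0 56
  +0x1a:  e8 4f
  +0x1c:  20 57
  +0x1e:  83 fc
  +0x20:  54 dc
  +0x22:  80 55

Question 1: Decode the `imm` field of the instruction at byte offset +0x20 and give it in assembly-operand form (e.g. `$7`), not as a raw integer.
+0x20: 54 dc ⇒ word 0xdc54 (little)
  op=0xdc54>>10=0x37 ⇒ shli (RI)
  [9:7] rd=0 = x0
  [6:0] imm=84 = $84

$84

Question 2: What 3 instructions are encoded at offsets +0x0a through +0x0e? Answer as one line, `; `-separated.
+0x0a: f8 4f ⇒ word 0x4ff8 (little)
  op=0x4ff8>>10=0x13 ⇒ jmp (J)
  [9:0] imm=1016 (s10→-8) = $-8
+0x0c: 41 dc ⇒ word 0xdc41 (little)
  op=0xdc41>>10=0x37 ⇒ shli (RI)
  [9:7] rd=0 = x0
  [6:0] imm=65 = $65
+0x0e: 30 56 ⇒ word 0x5630 (little)
  op=0x5630>>10=0x15 ⇒ lw (RR)
  [9:7] rd=4 = x4
  [6:4] rs=3 = x3

jmp $-8; shli x0, $65; lw x4, x3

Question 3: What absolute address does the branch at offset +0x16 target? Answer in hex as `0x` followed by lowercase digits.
[16] 08 4c → 0x4c08
  op=0x4c08>>10=0x13 ⇒ jmp (J)
  [9:0] imm=8 = $8
  target = base 0x0262 + off 0x16 + 2 + imm 8 = 0x0282

0x0282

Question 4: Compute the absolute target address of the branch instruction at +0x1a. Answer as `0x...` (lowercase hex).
[1a] e8 4f → 0x4fe8
  top 6b → 0x13 → jmp [J]
  [9:0] imm=1000 (s10→-24) = $-24
  target = base 0x0262 + off 0x1a + 2 + imm -24 = 0x0266

0x0266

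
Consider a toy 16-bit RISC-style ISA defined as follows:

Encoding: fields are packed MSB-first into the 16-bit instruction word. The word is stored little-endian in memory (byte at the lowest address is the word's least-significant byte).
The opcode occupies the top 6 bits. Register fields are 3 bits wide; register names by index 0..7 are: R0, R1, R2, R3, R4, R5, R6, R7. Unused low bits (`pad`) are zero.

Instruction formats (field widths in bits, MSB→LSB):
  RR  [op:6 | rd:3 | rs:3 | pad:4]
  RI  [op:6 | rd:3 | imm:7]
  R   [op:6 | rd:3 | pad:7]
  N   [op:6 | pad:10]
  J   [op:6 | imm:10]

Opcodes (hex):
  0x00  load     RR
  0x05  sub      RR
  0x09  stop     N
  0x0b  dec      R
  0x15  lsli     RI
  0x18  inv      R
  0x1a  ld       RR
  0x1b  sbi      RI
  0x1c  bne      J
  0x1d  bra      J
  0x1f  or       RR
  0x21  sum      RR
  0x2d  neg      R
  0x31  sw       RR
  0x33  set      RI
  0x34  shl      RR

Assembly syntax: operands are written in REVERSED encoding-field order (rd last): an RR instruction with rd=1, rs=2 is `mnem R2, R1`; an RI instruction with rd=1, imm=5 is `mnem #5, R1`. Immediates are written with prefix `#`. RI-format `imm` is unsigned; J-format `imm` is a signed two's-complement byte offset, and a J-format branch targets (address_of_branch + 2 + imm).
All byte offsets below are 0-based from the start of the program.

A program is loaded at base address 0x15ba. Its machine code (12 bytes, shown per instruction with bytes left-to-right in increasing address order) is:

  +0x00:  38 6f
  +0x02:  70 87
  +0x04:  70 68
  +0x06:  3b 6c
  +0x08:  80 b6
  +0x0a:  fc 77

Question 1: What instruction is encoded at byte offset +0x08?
neg R5

@+08  little-endian(80 b6) = 0xb680
  opcode bits[15:10]=0x2d: neg/R
  [9:7] rd=5 = R5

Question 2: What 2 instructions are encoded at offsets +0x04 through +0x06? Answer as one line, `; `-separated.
ld R7, R0; sbi #59, R0

+0x04: 70 68 ⇒ word 0x6870 (little)
  opcode bits[15:10]=0x1a: ld/RR
  [9:7] rd=0 = R0
  [6:4] rs=7 = R7
+0x06: 3b 6c ⇒ word 0x6c3b (little)
  opcode bits[15:10]=0x1b: sbi/RI
  [9:7] rd=0 = R0
  [6:0] imm=59 = #59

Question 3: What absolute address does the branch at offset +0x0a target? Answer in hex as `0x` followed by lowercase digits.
0x15c2

+0x0a: fc 77 ⇒ word 0x77fc (little)
  top 6b → 0x1d → bra [J]
  imm: (w>>0)&0x3ff=0x3fc (s10→-4) → #-4
  target = base 0x15ba + off 0x0a + 2 + imm -4 = 0x15c2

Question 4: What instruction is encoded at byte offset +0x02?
off 0x02: read 70 87 as little → 0x8770
  op=0x8770>>10=0x21 ⇒ sum (RR)
  rd: (w>>7)&0x7=0x6 → R6
  rs: (w>>4)&0x7=0x7 → R7

sum R7, R6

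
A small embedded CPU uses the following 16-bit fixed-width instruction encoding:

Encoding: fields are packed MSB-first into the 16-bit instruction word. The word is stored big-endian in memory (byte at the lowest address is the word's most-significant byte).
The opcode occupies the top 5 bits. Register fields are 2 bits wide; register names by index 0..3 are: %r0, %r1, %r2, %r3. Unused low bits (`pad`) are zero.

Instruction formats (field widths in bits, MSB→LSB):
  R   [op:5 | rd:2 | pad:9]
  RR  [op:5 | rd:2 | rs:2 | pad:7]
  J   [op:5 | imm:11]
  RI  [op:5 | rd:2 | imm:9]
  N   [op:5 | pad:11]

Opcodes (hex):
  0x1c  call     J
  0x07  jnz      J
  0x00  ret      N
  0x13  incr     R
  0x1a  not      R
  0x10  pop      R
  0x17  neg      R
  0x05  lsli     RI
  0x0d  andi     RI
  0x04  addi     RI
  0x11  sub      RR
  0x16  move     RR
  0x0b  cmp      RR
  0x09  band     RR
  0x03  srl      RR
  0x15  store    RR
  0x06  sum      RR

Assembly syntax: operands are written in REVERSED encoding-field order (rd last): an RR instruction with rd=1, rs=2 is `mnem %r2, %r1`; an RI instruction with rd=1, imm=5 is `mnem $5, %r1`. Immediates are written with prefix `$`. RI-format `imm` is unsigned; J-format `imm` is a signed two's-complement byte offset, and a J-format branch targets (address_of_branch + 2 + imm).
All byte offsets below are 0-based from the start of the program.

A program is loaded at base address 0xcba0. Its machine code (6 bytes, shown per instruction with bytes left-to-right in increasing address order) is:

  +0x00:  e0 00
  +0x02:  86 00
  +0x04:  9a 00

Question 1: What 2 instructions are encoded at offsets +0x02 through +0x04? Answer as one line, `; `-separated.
[02] 86 00 → 0x8600
  opcode bits[15:11]=0x10: pop/R
  rd: (w>>9)&0x3=0x3 → %r3
[04] 9a 00 → 0x9a00
  opcode bits[15:11]=0x13: incr/R
  rd: (w>>9)&0x3=0x1 → %r1

pop %r3; incr %r1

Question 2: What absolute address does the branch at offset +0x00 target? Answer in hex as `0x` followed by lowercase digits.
0xcba2

off 0x00: read e0 00 as big → 0xe000
  opcode bits[15:11]=0x1c: call/J
  imm: (w>>0)&0x7ff=0x0 → $0
  target = base 0xcba0 + off 0x00 + 2 + imm 0 = 0xcba2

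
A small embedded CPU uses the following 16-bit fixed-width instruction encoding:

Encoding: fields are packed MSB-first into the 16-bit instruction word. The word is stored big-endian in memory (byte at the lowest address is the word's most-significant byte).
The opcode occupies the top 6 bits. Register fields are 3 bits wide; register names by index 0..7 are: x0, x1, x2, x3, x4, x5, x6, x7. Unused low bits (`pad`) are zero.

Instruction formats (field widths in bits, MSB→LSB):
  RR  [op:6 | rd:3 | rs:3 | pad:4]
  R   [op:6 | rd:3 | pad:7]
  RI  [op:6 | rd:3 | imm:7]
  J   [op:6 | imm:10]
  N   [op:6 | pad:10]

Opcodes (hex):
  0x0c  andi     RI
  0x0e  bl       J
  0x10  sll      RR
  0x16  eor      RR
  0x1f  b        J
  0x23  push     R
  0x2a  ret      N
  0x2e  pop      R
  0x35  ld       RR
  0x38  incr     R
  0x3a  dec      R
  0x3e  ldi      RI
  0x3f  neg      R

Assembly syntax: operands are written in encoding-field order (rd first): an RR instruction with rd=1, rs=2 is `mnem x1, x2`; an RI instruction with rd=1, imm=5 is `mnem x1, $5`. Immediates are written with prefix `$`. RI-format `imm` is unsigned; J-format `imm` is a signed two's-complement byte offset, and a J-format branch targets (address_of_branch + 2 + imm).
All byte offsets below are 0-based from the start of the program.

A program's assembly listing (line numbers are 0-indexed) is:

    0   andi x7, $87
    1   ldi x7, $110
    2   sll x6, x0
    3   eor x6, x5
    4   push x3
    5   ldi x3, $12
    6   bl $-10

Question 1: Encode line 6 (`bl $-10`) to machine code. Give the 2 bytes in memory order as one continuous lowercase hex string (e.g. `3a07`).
3bf6

L6: bl op=0xe:6|imm=-10:10 ⇒ 0x3bf6 ⇒ big 3b f6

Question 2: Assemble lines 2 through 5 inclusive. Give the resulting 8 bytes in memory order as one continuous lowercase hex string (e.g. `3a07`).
43005b508d80f98c

2. sll fields op=0x10:6|rd=6:3|rs=0:3|pad=0:4 → word 4300h → 43 00
3. eor fields op=0x16:6|rd=6:3|rs=5:3|pad=0:4 → word 5b50h → 5b 50
4. push fields op=0x23:6|rd=3:3|pad=0:7 → word 8d80h → 8d 80
5. ldi fields op=0x3e:6|rd=3:3|imm=12:7 → word f98ch → f9 8c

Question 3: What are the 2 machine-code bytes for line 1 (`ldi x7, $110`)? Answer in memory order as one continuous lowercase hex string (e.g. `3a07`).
fbee

1. ldi fields op=0x3e:6|rd=7:3|imm=110:7 → word fbeeh → fb ee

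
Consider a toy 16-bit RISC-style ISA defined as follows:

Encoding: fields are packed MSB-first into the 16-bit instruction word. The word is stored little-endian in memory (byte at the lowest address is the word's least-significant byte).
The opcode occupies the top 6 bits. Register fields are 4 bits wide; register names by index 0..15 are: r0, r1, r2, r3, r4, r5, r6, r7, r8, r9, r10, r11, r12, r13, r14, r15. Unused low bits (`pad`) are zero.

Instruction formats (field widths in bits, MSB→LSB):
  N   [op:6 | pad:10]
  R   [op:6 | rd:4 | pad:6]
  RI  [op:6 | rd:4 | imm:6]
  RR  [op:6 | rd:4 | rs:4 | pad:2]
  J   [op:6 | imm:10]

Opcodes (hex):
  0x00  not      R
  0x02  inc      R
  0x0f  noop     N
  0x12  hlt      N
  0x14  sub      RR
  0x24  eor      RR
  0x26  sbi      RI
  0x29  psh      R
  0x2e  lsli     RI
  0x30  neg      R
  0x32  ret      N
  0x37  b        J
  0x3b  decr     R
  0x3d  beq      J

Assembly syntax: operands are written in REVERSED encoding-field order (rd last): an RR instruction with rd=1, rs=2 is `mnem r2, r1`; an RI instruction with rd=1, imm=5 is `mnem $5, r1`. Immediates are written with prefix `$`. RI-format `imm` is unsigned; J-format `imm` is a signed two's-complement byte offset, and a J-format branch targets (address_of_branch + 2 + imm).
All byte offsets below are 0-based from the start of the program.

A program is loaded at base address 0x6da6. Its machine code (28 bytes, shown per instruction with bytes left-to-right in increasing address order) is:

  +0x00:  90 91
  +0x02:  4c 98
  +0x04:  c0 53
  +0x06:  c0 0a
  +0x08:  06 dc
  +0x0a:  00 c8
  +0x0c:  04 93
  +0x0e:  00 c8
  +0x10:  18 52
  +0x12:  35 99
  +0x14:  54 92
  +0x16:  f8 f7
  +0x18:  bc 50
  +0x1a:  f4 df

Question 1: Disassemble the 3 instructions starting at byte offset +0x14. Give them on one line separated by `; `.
off 0x14: read 54 92 as little → 0x9254
  opcode bits[15:10]=0x24: eor/RR
  rd@[9:6]=0x9 ⇒ r9
  rs@[5:2]=0x5 ⇒ r5
off 0x16: read f8 f7 as little → 0xf7f8
  opcode bits[15:10]=0x3d: beq/J
  imm@[9:0]=0x3f8 (s10→-8) ⇒ $-8
off 0x18: read bc 50 as little → 0x50bc
  opcode bits[15:10]=0x14: sub/RR
  rd@[9:6]=0x2 ⇒ r2
  rs@[5:2]=0xf ⇒ r15

eor r5, r9; beq $-8; sub r15, r2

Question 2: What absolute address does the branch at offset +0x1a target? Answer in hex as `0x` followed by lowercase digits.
off 0x1a: read f4 df as little → 0xdff4
  op=0xdff4>>10=0x37 ⇒ b (J)
  [9:0] imm=1012 (s10→-12) = $-12
  target = base 0x6da6 + off 0x1a + 2 + imm -12 = 0x6db6

0x6db6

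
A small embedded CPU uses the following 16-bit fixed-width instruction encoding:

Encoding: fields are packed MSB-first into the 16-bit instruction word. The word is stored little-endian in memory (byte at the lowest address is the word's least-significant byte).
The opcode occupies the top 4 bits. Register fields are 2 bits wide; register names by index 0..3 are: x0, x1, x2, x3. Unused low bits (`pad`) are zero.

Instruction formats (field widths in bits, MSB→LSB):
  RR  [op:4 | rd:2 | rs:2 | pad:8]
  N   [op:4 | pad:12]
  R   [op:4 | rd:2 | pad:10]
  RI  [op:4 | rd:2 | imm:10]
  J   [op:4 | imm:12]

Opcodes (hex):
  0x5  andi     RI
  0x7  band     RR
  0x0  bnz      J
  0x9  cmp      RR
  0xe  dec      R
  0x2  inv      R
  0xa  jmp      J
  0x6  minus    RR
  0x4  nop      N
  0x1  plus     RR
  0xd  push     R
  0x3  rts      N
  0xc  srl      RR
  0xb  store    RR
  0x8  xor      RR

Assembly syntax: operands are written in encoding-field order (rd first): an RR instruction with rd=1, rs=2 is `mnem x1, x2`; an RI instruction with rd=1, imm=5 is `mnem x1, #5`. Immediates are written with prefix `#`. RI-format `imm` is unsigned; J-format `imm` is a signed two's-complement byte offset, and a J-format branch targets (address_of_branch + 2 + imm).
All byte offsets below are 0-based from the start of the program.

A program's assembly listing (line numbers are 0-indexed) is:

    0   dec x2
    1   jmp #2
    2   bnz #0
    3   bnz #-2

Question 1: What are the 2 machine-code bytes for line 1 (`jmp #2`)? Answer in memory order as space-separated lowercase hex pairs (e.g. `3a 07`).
L1: jmp op=0xa:4|imm=2:12 ⇒ 0xa002 ⇒ little 02 a0

02 a0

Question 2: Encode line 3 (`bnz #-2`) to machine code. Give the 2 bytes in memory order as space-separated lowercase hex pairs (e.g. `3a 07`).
fe 0f

L3: bnz op=0x0:4|imm=-2:12 ⇒ 0x0ffe ⇒ little fe 0f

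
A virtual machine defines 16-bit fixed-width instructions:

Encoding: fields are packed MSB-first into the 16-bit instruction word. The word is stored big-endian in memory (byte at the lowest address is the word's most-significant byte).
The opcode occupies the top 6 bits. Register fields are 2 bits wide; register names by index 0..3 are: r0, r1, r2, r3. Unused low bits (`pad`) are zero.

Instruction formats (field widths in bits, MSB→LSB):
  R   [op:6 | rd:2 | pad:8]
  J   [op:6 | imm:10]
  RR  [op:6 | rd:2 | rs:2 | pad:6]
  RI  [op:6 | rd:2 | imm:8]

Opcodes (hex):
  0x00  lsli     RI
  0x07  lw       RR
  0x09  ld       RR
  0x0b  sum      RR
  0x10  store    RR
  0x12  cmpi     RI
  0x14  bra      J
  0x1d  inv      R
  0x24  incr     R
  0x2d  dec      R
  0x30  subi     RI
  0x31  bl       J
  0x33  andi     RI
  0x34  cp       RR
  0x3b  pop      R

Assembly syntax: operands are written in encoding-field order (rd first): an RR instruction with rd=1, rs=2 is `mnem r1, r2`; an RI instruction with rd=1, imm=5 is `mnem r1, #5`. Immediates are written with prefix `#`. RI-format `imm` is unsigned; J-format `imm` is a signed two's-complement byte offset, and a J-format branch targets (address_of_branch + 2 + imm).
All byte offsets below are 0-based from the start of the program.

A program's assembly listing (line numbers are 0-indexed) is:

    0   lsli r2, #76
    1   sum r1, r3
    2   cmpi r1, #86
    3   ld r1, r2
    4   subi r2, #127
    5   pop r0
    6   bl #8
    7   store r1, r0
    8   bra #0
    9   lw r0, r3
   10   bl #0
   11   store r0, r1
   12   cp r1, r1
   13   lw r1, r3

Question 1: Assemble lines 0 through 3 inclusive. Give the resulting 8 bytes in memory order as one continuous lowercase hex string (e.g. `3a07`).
024c2dc049562580

line 0 (lsli): pack op=0x0:6|rd=2:2|imm=76:8 = 0x024c; big→ 02 4c
line 1 (sum): pack op=0xb:6|rd=1:2|rs=3:2|pad=0:6 = 0x2dc0; big→ 2d c0
line 2 (cmpi): pack op=0x12:6|rd=1:2|imm=86:8 = 0x4956; big→ 49 56
line 3 (ld): pack op=0x9:6|rd=1:2|rs=2:2|pad=0:6 = 0x2580; big→ 25 80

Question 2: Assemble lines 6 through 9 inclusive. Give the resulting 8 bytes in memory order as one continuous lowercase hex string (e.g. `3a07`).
L6: bl op=0x31:6|imm=8:10 ⇒ 0xc408 ⇒ big c4 08
L7: store op=0x10:6|rd=1:2|rs=0:2|pad=0:6 ⇒ 0x4100 ⇒ big 41 00
L8: bra op=0x14:6|imm=0:10 ⇒ 0x5000 ⇒ big 50 00
L9: lw op=0x7:6|rd=0:2|rs=3:2|pad=0:6 ⇒ 0x1cc0 ⇒ big 1c c0

c408410050001cc0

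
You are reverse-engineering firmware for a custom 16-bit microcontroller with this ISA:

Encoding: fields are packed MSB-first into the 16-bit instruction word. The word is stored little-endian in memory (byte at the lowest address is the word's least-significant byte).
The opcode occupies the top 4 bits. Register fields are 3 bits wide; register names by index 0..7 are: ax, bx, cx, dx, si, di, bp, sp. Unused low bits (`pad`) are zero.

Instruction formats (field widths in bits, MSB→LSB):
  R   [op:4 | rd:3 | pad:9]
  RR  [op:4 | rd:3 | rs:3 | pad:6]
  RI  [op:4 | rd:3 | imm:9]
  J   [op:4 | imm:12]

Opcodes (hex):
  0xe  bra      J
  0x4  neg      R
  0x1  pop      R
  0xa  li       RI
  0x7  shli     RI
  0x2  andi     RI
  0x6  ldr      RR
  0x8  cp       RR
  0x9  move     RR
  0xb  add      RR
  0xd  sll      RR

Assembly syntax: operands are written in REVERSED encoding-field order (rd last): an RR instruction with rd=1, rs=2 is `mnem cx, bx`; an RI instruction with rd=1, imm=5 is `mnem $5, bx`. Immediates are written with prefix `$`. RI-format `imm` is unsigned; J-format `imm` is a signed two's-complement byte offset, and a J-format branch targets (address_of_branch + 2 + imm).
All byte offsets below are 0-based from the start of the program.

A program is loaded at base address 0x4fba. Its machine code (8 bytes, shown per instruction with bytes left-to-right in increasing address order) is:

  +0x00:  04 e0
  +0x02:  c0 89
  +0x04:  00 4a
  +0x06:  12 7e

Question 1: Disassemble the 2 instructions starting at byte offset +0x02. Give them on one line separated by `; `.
off 0x02: read c0 89 as little → 0x89c0
  opcode bits[15:12]=0x8: cp/RR
  rd@[11:9]=0x4 ⇒ si
  rs@[8:6]=0x7 ⇒ sp
off 0x04: read 00 4a as little → 0x4a00
  opcode bits[15:12]=0x4: neg/R
  rd@[11:9]=0x5 ⇒ di

cp sp, si; neg di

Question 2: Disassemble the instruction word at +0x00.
@+00  little-endian(04 e0) = 0xe004
  opcode bits[15:12]=0xe: bra/J
  [11:0] imm=4 = $4

bra $4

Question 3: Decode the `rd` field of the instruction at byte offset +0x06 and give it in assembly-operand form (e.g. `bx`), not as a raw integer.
sp

off 0x06: read 12 7e as little → 0x7e12
  op=0x7e12>>12=0x7 ⇒ shli (RI)
  rd: (w>>9)&0x7=0x7 → sp
  imm: (w>>0)&0x1ff=0x12 → $18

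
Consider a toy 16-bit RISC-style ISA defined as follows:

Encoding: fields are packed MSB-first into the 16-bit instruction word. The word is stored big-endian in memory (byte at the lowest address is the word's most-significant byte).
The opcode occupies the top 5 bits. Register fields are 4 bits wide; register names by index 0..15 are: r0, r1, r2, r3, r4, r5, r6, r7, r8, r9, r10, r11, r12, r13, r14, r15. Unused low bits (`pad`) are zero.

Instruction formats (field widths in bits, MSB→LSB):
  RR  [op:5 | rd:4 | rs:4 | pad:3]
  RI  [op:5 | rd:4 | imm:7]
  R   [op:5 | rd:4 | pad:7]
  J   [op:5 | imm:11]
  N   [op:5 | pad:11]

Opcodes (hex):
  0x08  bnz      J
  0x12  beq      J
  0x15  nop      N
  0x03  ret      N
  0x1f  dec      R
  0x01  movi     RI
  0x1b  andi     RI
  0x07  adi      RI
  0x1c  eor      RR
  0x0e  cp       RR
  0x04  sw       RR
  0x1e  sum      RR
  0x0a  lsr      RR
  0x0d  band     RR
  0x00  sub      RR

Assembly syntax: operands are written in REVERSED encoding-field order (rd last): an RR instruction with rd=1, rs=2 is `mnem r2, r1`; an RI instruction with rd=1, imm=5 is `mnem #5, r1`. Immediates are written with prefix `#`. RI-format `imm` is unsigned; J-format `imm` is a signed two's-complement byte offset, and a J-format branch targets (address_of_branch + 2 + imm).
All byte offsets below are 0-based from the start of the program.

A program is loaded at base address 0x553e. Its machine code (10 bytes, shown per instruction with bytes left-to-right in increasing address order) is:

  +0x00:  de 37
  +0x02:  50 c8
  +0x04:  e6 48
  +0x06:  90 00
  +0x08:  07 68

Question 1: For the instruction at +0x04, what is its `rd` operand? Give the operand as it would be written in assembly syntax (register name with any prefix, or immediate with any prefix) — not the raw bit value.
off 0x04: read e6 48 as big → 0xe648
  op=0xe648>>11=0x1c ⇒ eor (RR)
  rd@[10:7]=0xc ⇒ r12
  rs@[6:3]=0x9 ⇒ r9

r12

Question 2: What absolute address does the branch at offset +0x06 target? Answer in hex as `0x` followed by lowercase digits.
+0x06: 90 00 ⇒ word 0x9000 (big)
  op=0x9000>>11=0x12 ⇒ beq (J)
  [10:0] imm=0 = #0
  target = base 0x553e + off 0x06 + 2 + imm 0 = 0x5546

0x5546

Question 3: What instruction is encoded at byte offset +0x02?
lsr r9, r1

[02] 50 c8 → 0x50c8
  op=0x50c8>>11=0xa ⇒ lsr (RR)
  rd: (w>>7)&0xf=0x1 → r1
  rs: (w>>3)&0xf=0x9 → r9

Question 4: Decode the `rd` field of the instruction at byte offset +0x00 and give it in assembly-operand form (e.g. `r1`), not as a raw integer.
r12

[00] de 37 → 0xde37
  top 5b → 0x1b → andi [RI]
  rd@[10:7]=0xc ⇒ r12
  imm@[6:0]=0x37 ⇒ #55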